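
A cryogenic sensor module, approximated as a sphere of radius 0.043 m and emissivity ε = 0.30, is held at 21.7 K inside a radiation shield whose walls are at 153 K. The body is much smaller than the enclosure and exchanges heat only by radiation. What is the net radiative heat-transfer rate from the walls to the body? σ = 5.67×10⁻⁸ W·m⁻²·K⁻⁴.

P_net ≈ 0.216 W

For a small grey body in a large enclosure: P_net = εσA(T_body⁴ − T_wall⁴).
A = 4πr² = 0.02324 m²; T_body⁴ − T_wall⁴ = 2.217×10⁵ − 5.480×10⁸ = -5.478×10⁸ K⁴.
|P_net| = 0.30·5.67×10⁻⁸·0.02324·5.478×10⁸.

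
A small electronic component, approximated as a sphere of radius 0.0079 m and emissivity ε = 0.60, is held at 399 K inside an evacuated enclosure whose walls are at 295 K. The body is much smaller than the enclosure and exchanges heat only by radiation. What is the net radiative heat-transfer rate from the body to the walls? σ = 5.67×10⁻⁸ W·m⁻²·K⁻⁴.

For a small grey body in a large enclosure: P_net = εσA(T_body⁴ − T_wall⁴).
A = 4πr² = 7.843×10⁻⁴ m²; T_body⁴ − T_wall⁴ = 2.534×10¹⁰ − 7.573×10⁹ = 1.777×10¹⁰ K⁴.
|P_net| = 0.60·5.67×10⁻⁸·7.843×10⁻⁴·1.777×10¹⁰.

P_net ≈ 0.474 W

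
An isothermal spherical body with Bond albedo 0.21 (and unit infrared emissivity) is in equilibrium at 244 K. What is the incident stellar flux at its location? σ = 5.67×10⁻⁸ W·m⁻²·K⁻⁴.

(1−a)S·πr² = σ·4πr²·T⁴ ⇒ S = 4σT⁴/(1−a).
S = 4·5.67×10⁻⁸·3.545×10⁹/0.790.

S ≈ 1020 W/m²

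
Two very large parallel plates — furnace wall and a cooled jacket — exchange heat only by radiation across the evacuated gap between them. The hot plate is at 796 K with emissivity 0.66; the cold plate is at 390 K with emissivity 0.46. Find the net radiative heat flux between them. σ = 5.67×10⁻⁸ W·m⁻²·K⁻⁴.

For two infinite grey parallel plates, q = σ(T₁⁴ − T₂⁴)/(1/ε₁ + 1/ε₂ − 1).
T₁⁴ − T₂⁴ = 4.015×10¹¹ − 2.313×10¹⁰ = 3.783×10¹¹ K⁴.
1/ε₁ + 1/ε₂ − 1 = 1.515 + 2.174 − 1 = 2.689.
q = 5.67×10⁻⁸ × 3.783×10¹¹ / 2.689.

q ≈ 7980 W/m²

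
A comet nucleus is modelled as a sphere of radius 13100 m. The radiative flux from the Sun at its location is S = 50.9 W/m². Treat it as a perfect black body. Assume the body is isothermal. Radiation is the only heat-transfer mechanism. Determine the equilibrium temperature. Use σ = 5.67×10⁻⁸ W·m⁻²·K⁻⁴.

T ≈ 122 K

At equilibrium, absorbed power = emitted power.
Absorbing cross-section = πr² = 5.391×10⁸ m²; emitting surface = 4πr² = 2.157×10⁹ m² (ratio 4).
S·A_cross = εσ·A_surf·T⁴  ⇒  T⁴ = S/(4σ).
T⁴ = 1.00·50.9/(4·5.67×10⁻⁸) = 2.244×10⁸ K⁴.
T = (2.244×10⁸)^(1/4).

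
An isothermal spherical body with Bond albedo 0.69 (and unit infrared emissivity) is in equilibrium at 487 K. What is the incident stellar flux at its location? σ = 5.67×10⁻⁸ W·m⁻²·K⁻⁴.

S ≈ 41200 W/m²

(1−a)S·πr² = σ·4πr²·T⁴ ⇒ S = 4σT⁴/(1−a).
S = 4·5.67×10⁻⁸·5.625×10¹⁰/0.310.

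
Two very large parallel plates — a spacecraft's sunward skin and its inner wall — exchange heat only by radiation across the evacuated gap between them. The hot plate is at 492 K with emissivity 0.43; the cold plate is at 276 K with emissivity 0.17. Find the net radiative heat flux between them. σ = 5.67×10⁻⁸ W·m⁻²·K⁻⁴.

q ≈ 415 W/m²

For two infinite grey parallel plates, q = σ(T₁⁴ − T₂⁴)/(1/ε₁ + 1/ε₂ − 1).
T₁⁴ − T₂⁴ = 5.859×10¹⁰ − 5.803×10⁹ = 5.279×10¹⁰ K⁴.
1/ε₁ + 1/ε₂ − 1 = 2.326 + 5.882 − 1 = 7.208.
q = 5.67×10⁻⁸ × 5.279×10¹⁰ / 7.208.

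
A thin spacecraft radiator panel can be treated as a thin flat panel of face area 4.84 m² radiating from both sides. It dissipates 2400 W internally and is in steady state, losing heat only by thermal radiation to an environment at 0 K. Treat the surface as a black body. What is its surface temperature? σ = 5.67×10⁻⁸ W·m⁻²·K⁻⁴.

T ≈ 257 K

Steady state: internal power = radiated power, P = εσA T⁴.
Radiating area A = 2·4.84 = 9.680 m².
T⁴ = P/(εσA) = 2400/(1.0·5.67×10⁻⁸·9.680) = 4.373×10⁹ K⁴.
T = (4.373×10⁹)^(1/4).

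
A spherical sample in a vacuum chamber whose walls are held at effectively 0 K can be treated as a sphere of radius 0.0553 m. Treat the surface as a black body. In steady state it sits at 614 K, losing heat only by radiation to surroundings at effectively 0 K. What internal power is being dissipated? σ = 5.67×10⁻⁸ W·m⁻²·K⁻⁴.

P ≈ 310 W

Steady state: P = εσA T⁴.
A = 4πr² = 0.03843 m²; T⁴ = (614)⁴ = 1.421×10¹¹ K⁴.
P = 1.0 × 5.67×10⁻⁸ × 0.03843 × 1.421×10¹¹.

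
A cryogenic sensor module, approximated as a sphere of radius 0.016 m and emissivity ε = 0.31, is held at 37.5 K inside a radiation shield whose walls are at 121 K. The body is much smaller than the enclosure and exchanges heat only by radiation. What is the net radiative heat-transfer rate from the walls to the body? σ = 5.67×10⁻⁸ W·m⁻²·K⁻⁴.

For a small grey body in a large enclosure: P_net = εσA(T_body⁴ − T_wall⁴).
A = 4πr² = 0.003217 m²; T_body⁴ − T_wall⁴ = 1.978×10⁶ − 2.144×10⁸ = -2.124×10⁸ K⁴.
|P_net| = 0.31·5.67×10⁻⁸·0.003217·2.124×10⁸.

P_net ≈ 0.0120 W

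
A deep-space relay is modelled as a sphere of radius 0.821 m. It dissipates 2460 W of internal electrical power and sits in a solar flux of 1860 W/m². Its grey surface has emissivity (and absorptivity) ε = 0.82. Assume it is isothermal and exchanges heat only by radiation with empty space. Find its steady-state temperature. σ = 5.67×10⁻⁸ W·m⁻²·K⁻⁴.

At steady state, absorbed solar power + internal power = radiated power.
Absorbed: α·S·A_cross = 0.82·1860·2.118 = 3230 W (cross-section πr²).
Total input = 3230 + 2460 = 5690 W.
Radiated: εσ·A_surf·T⁴ with A_surf = 4πr² = 8.470 m².
T⁴ = 5690/(0.82·5.67×10⁻⁸·8.470) = 1.445×10¹⁰ K⁴.

T ≈ 347 K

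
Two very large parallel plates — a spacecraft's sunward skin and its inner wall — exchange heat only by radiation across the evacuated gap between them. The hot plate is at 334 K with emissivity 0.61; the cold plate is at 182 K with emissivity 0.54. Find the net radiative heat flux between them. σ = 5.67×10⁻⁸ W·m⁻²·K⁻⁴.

q ≈ 258 W/m²

For two infinite grey parallel plates, q = σ(T₁⁴ − T₂⁴)/(1/ε₁ + 1/ε₂ − 1).
T₁⁴ − T₂⁴ = 1.244×10¹⁰ − 1.097×10⁹ = 1.135×10¹⁰ K⁴.
1/ε₁ + 1/ε₂ − 1 = 1.639 + 1.852 − 1 = 2.491.
q = 5.67×10⁻⁸ × 1.135×10¹⁰ / 2.491.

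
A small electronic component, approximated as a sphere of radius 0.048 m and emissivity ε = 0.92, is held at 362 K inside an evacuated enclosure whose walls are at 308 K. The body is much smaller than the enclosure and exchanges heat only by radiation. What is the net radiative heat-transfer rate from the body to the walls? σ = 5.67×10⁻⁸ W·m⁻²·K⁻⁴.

P_net ≈ 12.3 W

For a small grey body in a large enclosure: P_net = εσA(T_body⁴ − T_wall⁴).
A = 4πr² = 0.02895 m²; T_body⁴ − T_wall⁴ = 1.717×10¹⁰ − 8.999×10⁹ = 8.173×10⁹ K⁴.
|P_net| = 0.92·5.67×10⁻⁸·0.02895·8.173×10⁹.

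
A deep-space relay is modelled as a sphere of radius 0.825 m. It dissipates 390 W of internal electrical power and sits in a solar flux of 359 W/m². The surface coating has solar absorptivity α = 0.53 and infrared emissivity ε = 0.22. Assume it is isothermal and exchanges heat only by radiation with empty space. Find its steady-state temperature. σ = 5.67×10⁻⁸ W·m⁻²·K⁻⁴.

T ≈ 294 K

At steady state, absorbed solar power + internal power = radiated power.
Absorbed: α·S·A_cross = 0.53·359·2.138 = 406.8 W (cross-section πr²).
Total input = 406.8 + 390 = 796.8 W.
Radiated: εσ·A_surf·T⁴ with A_surf = 4πr² = 8.553 m².
T⁴ = 796.8/(0.22·5.67×10⁻⁸·8.553) = 7.469×10⁹ K⁴.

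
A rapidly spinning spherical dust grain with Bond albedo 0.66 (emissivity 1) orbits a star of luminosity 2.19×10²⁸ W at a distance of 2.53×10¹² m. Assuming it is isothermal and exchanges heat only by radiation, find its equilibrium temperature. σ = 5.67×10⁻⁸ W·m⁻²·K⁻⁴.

T ≈ 142 K

First find the stellar flux at distance d: S = L/(4πd²) = 2.19×10²⁸/(4π·(2.53×10¹²)²) = 272.3 W/m².
For an isothermal sphere, absorbed (1−a)S·πr² = emitted σ·4πr²·T⁴, so T⁴ = (1−a)S/(4σ).
T⁴ = 0.340·272.3/(4·5.67×10⁻⁸) = 4.082×10⁸ K⁴.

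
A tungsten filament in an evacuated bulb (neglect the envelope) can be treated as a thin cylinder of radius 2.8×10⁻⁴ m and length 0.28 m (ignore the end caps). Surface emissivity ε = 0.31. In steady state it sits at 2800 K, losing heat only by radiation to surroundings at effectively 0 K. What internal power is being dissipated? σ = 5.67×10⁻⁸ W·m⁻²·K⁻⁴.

P ≈ 532 W

Steady state: P = εσA T⁴.
A = 2πrL = 4.926×10⁻⁴ m²; T⁴ = (2800)⁴ = 6.147×10¹³ K⁴.
P = 0.31 × 5.67×10⁻⁸ × 4.926×10⁻⁴ × 6.147×10¹³.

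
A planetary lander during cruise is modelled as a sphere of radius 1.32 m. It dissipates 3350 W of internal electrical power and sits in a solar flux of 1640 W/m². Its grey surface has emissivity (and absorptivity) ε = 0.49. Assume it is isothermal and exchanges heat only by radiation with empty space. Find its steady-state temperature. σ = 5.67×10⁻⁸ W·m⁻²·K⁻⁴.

T ≈ 336 K

At steady state, absorbed solar power + internal power = radiated power.
Absorbed: α·S·A_cross = 0.49·1640·5.474 = 4399 W (cross-section πr²).
Total input = 4399 + 3350 = 7749 W.
Radiated: εσ·A_surf·T⁴ with A_surf = 4πr² = 21.90 m².
T⁴ = 7749/(0.49·5.67×10⁻⁸·21.90) = 1.274×10¹⁰ K⁴.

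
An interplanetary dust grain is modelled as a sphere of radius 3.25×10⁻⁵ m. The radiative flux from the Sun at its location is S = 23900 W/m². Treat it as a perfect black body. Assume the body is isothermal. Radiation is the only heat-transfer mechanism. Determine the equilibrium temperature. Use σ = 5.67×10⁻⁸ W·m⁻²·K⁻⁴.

T ≈ 570 K

At equilibrium, absorbed power = emitted power.
Absorbing cross-section = πr² = 3.318×10⁻⁹ m²; emitting surface = 4πr² = 1.327×10⁻⁸ m² (ratio 4).
S·A_cross = εσ·A_surf·T⁴  ⇒  T⁴ = S/(4σ).
T⁴ = 1.00·23900/(4·5.67×10⁻⁸) = 1.054×10¹¹ K⁴.
T = (1.054×10¹¹)^(1/4).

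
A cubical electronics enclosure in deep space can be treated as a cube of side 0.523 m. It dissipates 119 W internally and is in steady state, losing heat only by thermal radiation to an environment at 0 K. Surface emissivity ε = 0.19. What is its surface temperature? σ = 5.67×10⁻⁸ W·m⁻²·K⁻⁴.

Steady state: internal power = radiated power, P = εσA T⁴.
Radiating area A = 6L² = 1.641 m².
T⁴ = P/(εσA) = 119/(0.19·5.67×10⁻⁸·1.641) = 6.731×10⁹ K⁴.
T = (6.731×10⁹)^(1/4).

T ≈ 286 K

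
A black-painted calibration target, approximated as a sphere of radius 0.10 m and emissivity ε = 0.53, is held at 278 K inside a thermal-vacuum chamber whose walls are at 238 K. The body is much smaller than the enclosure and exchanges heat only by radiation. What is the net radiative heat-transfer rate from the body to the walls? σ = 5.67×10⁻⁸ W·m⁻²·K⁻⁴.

For a small grey body in a large enclosure: P_net = εσA(T_body⁴ − T_wall⁴).
A = 4πr² = 0.1257 m²; T_body⁴ − T_wall⁴ = 5.973×10⁹ − 3.209×10⁹ = 2.764×10⁹ K⁴.
|P_net| = 0.53·5.67×10⁻⁸·0.1257·2.764×10⁹.

P_net ≈ 10.4 W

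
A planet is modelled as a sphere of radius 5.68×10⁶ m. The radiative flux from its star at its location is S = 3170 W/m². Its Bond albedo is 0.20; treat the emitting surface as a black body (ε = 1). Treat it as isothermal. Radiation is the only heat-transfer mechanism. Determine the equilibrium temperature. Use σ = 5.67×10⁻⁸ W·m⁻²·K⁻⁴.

T ≈ 325 K

At equilibrium, absorbed power = emitted power.
Absorbing cross-section = πr² = 1.014×10¹⁴ m²; emitting surface = 4πr² = 4.054×10¹⁴ m² (ratio 4).
(1−a)S·A_cross = εσ·A_surf·T⁴  ⇒  T⁴ = (1−a)S/(4σ).
T⁴ = 0.800·3170/(4·5.67×10⁻⁸) = 1.118×10¹⁰ K⁴.
T = (1.118×10¹⁰)^(1/4).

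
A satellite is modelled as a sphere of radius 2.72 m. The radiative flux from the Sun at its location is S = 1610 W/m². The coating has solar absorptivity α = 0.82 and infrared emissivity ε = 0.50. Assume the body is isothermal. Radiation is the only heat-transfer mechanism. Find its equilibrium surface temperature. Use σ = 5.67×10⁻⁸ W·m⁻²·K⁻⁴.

T ≈ 328 K

At equilibrium, absorbed power = emitted power.
Absorbing cross-section = πr² = 23.24 m²; emitting surface = 4πr² = 92.97 m² (ratio 4).
αS·A_cross = εσ·A_surf·T⁴  ⇒  T⁴ = αS/(ε·4σ).
T⁴ = 0.820·1610/(0.50·4·5.67×10⁻⁸) = 1.164×10¹⁰ K⁴.
T = (1.164×10¹⁰)^(1/4).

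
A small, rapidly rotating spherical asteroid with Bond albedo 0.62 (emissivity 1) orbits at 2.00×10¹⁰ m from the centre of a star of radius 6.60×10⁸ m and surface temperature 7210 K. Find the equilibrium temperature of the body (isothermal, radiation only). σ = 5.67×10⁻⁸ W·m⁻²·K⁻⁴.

The star's surface emits σT_*⁴; at distance d the flux is S = σT_*⁴(R_*/d)².
S = 5.67×10⁻⁸·(7210)⁴·(6.60×10⁸/2.00×10¹⁰)² = 1.669×10⁵ W/m².
For an isothermal sphere T⁴ = (1−a)S/(4σ) = 2.796×10¹¹ K⁴.

T ≈ 727 K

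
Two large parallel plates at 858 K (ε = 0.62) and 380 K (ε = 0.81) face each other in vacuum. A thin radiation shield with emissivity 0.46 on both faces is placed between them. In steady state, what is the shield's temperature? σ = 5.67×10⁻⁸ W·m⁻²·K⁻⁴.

T_s ≈ 716 K

In steady state the net flux on the hot side equals that on the cold side.
σ(T₁⁴−T_s⁴)/D₁ = σ(T_s⁴−T₂⁴)/D₂, with D₁ = 1/ε₁+1/ε_s−1 = 2.787, D₂ = 1/ε_s+1/ε₂−1 = 2.408.
Solve for T_s⁴: T_s⁴ = (D₂·T₁⁴ + D₁·T₂⁴)/(D₁+D₂) = 2.624×10¹¹ K⁴.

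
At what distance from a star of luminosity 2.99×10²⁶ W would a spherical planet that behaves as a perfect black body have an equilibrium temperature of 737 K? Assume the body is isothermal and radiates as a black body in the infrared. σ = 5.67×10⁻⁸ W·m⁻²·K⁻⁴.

d ≈ 1.89×10¹⁰ m

For an isothermal black-emitting sphere, (1−a)S·πr² = σ·4πr²·T⁴ ⇒ S = 4σT⁴/(1−a).
S = 4·5.67×10⁻⁸·(737)⁴/1.00 = 66910 W/m².
Flux falls as S = L/(4πd²), so d = √(L/(4πS)) = √(2.99×10²⁶/(4π·66910)).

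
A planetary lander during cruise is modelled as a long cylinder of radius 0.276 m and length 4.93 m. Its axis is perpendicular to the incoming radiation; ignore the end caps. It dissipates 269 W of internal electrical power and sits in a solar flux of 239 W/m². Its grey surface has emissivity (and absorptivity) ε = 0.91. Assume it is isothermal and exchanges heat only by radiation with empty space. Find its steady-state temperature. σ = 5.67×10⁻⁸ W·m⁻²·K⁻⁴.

At steady state, absorbed solar power + internal power = radiated power.
Absorbed: α·S·A_cross = 0.91·239·2.721 = 591.9 W (cross-section 2rL).
Total input = 591.9 + 269 = 860.9 W.
Radiated: εσ·A_surf·T⁴ with A_surf = 2πrL = 8.549 m².
T⁴ = 860.9/(0.91·5.67×10⁻⁸·8.549) = 1.952×10⁹ K⁴.

T ≈ 210 K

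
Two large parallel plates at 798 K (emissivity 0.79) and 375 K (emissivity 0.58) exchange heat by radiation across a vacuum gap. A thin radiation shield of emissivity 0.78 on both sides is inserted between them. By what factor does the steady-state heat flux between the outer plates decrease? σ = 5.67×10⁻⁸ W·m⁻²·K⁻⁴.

Without shield: q₀ = σΔ(T⁴)/(1/ε₁+1/ε₂−1) with denominator 1.990.
With shield the two gaps are in series; the resistances add: (1/ε₁+1/ε_s−1)+(1/ε_s+1/ε₂−1) = 1.548+2.006 = 3.554.
Heat-flux ratio q₀/q = 3.554/1.990.

factor ≈ 1.79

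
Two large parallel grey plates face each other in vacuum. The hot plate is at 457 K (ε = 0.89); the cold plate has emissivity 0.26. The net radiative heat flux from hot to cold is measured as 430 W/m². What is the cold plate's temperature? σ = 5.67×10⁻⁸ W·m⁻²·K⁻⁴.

q = σ(T₁⁴ − T₂⁴)/(1/ε₁ + 1/ε₂ − 1); denominator = 3.970.
T₂⁴ = T₁⁴ − q·(1/ε₁+1/ε₂−1)/σ = 4.362×10¹⁰ − 430·3.970/5.67×10⁻⁸
    = 1.351×10¹⁰ K⁴.

T₂ ≈ 341 K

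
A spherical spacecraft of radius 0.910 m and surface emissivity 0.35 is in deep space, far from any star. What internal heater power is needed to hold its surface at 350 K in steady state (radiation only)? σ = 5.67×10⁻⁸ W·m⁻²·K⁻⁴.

P ≈ 3100 W

P = εσ·4πr²·T⁴.
4πr² = 10.41 m²; T⁴ = 1.501×10¹⁰ K⁴.
P = 0.35·5.67×10⁻⁸·10.41·1.501×10¹⁰.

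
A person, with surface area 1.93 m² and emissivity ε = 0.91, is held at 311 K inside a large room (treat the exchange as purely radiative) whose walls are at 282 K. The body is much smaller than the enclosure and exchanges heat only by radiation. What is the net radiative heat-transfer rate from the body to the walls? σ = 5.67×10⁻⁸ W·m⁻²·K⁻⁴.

P_net ≈ 302 W

For a small grey body in a large enclosure: P_net = εσA(T_body⁴ − T_wall⁴).
A = 1.93 m²; T_body⁴ − T_wall⁴ = 9.355×10⁹ − 6.324×10⁹ = 3.031×10⁹ K⁴.
|P_net| = 0.91·5.67×10⁻⁸·1.930·3.031×10⁹.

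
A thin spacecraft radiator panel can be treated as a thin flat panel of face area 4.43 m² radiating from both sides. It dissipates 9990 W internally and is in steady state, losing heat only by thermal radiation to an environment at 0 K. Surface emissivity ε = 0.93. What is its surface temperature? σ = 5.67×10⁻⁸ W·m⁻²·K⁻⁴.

T ≈ 382 K

Steady state: internal power = radiated power, P = εσA T⁴.
Radiating area A = 2·4.43 = 8.860 m².
T⁴ = P/(εσA) = 9990/(0.93·5.67×10⁻⁸·8.860) = 2.138×10¹⁰ K⁴.
T = (2.138×10¹⁰)^(1/4).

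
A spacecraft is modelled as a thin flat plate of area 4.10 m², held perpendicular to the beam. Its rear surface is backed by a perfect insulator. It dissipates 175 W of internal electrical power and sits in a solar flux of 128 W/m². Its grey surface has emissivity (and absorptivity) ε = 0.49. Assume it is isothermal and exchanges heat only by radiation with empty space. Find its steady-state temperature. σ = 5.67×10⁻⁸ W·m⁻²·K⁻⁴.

T ≈ 248 K

At steady state, absorbed solar power + internal power = radiated power.
Absorbed: α·S·A_cross = 0.49·128·4.100 = 257.2 W (cross-section A).
Total input = 257.2 + 175 = 432.2 W.
Radiated: εσ·A_surf·T⁴ with A_surf = A = 4.100 m².
T⁴ = 432.2/(0.49·5.67×10⁻⁸·4.100) = 3.794×10⁹ K⁴.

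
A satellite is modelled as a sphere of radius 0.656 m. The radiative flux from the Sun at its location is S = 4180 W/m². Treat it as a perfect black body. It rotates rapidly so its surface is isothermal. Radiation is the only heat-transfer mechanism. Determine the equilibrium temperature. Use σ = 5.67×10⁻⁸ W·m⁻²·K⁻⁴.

At equilibrium, absorbed power = emitted power.
Absorbing cross-section = πr² = 1.352 m²; emitting surface = 4πr² = 5.408 m² (ratio 4).
S·A_cross = εσ·A_surf·T⁴  ⇒  T⁴ = S/(4σ).
T⁴ = 1.00·4180/(4·5.67×10⁻⁸) = 1.843×10¹⁰ K⁴.
T = (1.843×10¹⁰)^(1/4).

T ≈ 368 K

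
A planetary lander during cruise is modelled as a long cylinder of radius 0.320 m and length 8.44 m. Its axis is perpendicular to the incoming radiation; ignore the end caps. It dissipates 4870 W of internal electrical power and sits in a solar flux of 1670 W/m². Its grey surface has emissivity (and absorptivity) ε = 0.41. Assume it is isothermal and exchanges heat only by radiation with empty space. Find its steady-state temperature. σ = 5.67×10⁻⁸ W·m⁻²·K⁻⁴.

T ≈ 384 K

At steady state, absorbed solar power + internal power = radiated power.
Absorbed: α·S·A_cross = 0.41·1670·5.402 = 3698 W (cross-section 2rL).
Total input = 3698 + 4870 = 8568 W.
Radiated: εσ·A_surf·T⁴ with A_surf = 2πrL = 16.97 m².
T⁴ = 8568/(0.41·5.67×10⁻⁸·16.97) = 2.172×10¹⁰ K⁴.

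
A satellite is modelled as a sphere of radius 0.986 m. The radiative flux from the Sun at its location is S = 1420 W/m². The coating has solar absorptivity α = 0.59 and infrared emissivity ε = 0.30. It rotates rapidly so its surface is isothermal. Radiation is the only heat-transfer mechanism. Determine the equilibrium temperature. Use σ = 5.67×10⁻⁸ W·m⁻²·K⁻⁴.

T ≈ 333 K

At equilibrium, absorbed power = emitted power.
Absorbing cross-section = πr² = 3.054 m²; emitting surface = 4πr² = 12.22 m² (ratio 4).
αS·A_cross = εσ·A_surf·T⁴  ⇒  T⁴ = αS/(ε·4σ).
T⁴ = 0.590·1420/(0.30·4·5.67×10⁻⁸) = 1.231×10¹⁰ K⁴.
T = (1.231×10¹⁰)^(1/4).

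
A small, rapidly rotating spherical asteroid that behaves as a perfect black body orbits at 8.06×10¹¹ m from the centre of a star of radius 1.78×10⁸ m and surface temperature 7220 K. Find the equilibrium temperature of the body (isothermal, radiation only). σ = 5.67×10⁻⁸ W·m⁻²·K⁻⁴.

T ≈ 75.9 K

The star's surface emits σT_*⁴; at distance d the flux is S = σT_*⁴(R_*/d)².
S = 5.67×10⁻⁸·(7220)⁴·(1.78×10⁸/8.06×10¹¹)² = 7.515 W/m².
For an isothermal sphere T⁴ = (1−a)S/(4σ) = 3.313×10⁷ K⁴.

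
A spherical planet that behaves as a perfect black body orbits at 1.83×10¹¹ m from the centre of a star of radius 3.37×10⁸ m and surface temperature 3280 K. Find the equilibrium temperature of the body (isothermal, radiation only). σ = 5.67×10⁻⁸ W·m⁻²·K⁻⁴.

T ≈ 99.5 K

The star's surface emits σT_*⁴; at distance d the flux is S = σT_*⁴(R_*/d)².
S = 5.67×10⁻⁸·(3280)⁴·(3.37×10⁸/1.83×10¹¹)² = 22.26 W/m².
For an isothermal sphere T⁴ = (1−a)S/(4σ) = 9.813×10⁷ K⁴.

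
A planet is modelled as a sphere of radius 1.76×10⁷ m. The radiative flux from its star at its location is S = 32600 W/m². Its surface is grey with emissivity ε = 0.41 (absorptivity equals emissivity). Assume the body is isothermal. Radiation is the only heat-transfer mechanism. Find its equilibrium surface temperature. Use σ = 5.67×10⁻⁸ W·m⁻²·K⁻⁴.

T ≈ 616 K

At equilibrium, absorbed power = emitted power.
Absorbing cross-section = πr² = 9.731×10¹⁴ m²; emitting surface = 4πr² = 3.893×10¹⁵ m² (ratio 4).
εS·A_cross = εσ·A_surf·T⁴  ⇒  T⁴ = S/(4σ)   (ε cancels).
T⁴ = 32600/(4·5.67×10⁻⁸) = 1.437×10¹¹ K⁴.
T = (1.437×10¹¹)^(1/4).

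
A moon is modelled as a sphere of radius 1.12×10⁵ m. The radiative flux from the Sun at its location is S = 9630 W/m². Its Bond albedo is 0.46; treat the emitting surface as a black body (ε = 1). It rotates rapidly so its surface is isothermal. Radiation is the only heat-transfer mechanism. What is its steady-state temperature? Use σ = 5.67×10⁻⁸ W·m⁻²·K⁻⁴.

At equilibrium, absorbed power = emitted power.
Absorbing cross-section = πr² = 3.941×10¹⁰ m²; emitting surface = 4πr² = 1.576×10¹¹ m² (ratio 4).
(1−a)S·A_cross = εσ·A_surf·T⁴  ⇒  T⁴ = (1−a)S/(4σ).
T⁴ = 0.540·9630/(4·5.67×10⁻⁸) = 2.293×10¹⁰ K⁴.
T = (2.293×10¹⁰)^(1/4).

T ≈ 389 K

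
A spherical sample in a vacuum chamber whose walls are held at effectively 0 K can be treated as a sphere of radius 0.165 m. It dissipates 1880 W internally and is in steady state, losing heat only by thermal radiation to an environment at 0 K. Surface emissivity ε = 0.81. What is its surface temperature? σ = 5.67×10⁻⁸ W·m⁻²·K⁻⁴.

Steady state: internal power = radiated power, P = εσA T⁴.
Radiating area A = 4πr² = 0.3421 m².
T⁴ = P/(εσA) = 1880/(0.81·5.67×10⁻⁸·0.3421) = 1.196×10¹¹ K⁴.
T = (1.196×10¹¹)^(1/4).

T ≈ 588 K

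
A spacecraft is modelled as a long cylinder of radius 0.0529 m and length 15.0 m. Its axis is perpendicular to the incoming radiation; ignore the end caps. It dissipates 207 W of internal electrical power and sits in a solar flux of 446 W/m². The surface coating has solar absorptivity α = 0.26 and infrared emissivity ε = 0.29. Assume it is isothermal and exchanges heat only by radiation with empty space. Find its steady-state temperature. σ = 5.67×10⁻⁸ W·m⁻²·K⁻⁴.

At steady state, absorbed solar power + internal power = radiated power.
Absorbed: α·S·A_cross = 0.26·446·1.587 = 184.0 W (cross-section 2rL).
Total input = 184.0 + 207 = 391.0 W.
Radiated: εσ·A_surf·T⁴ with A_surf = 2πrL = 4.986 m².
T⁴ = 391.0/(0.29·5.67×10⁻⁸·4.986) = 4.770×10⁹ K⁴.

T ≈ 263 K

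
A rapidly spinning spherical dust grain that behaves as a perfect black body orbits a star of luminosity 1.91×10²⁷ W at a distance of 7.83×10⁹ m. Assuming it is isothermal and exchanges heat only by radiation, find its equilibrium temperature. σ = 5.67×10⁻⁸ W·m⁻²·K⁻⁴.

First find the stellar flux at distance d: S = L/(4πd²) = 1.91×10²⁷/(4π·(7.83×10⁹)²) = 2.479×10⁶ W/m².
For an isothermal sphere, absorbed (1−a)S·πr² = emitted σ·4πr²·T⁴, so T⁴ = (1−a)S/(4σ).
T⁴ = 1.00·2.479×10⁶/(4·5.67×10⁻⁸) = 1.093×10¹³ K⁴.

T ≈ 1820 K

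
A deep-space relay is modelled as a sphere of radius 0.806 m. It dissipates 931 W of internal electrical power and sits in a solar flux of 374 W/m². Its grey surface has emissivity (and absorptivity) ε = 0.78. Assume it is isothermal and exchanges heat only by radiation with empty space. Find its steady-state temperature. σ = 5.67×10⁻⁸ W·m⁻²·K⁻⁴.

At steady state, absorbed solar power + internal power = radiated power.
Absorbed: α·S·A_cross = 0.78·374·2.041 = 595.4 W (cross-section πr²).
Total input = 595.4 + 931 = 1526 W.
Radiated: εσ·A_surf·T⁴ with A_surf = 4πr² = 8.164 m².
T⁴ = 1526/(0.78·5.67×10⁻⁸·8.164) = 4.228×10⁹ K⁴.

T ≈ 255 K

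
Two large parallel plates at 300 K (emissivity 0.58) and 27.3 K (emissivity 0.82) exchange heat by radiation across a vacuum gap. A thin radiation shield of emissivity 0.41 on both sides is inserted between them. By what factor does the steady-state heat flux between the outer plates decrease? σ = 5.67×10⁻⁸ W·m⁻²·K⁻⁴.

factor ≈ 3.00

Without shield: q₀ = σΔ(T⁴)/(1/ε₁+1/ε₂−1) with denominator 1.944.
With shield the two gaps are in series; the resistances add: (1/ε₁+1/ε_s−1)+(1/ε_s+1/ε₂−1) = 3.163+2.659 = 5.822.
Heat-flux ratio q₀/q = 5.822/1.944.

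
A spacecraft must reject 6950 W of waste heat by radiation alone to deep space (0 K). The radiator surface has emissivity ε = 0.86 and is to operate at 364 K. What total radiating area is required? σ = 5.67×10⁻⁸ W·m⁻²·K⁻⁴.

P = εσA T⁴ ⇒ A = P/(εσT⁴).
T⁴ = 1.756×10¹⁰ K⁴.
A = 6950/(0.86 × 5.67×10⁻⁸ × 1.756×10¹⁰).

A ≈ 8.12 m²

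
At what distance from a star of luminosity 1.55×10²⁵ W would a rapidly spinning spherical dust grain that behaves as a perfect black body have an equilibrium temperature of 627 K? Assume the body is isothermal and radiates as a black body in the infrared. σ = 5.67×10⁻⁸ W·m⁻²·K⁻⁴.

d ≈ 5.93×10⁹ m

For an isothermal black-emitting sphere, (1−a)S·πr² = σ·4πr²·T⁴ ⇒ S = 4σT⁴/(1−a).
S = 4·5.67×10⁻⁸·(627)⁴/1.00 = 35050 W/m².
Flux falls as S = L/(4πd²), so d = √(L/(4πS)) = √(1.55×10²⁵/(4π·35050)).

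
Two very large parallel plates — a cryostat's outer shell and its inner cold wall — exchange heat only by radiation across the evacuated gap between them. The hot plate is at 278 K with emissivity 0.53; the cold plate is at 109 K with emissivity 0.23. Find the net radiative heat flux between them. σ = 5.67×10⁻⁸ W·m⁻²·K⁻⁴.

q ≈ 63.2 W/m²

For two infinite grey parallel plates, q = σ(T₁⁴ − T₂⁴)/(1/ε₁ + 1/ε₂ − 1).
T₁⁴ − T₂⁴ = 5.973×10⁹ − 1.412×10⁸ = 5.832×10⁹ K⁴.
1/ε₁ + 1/ε₂ − 1 = 1.887 + 4.348 − 1 = 5.235.
q = 5.67×10⁻⁸ × 5.832×10⁹ / 5.235.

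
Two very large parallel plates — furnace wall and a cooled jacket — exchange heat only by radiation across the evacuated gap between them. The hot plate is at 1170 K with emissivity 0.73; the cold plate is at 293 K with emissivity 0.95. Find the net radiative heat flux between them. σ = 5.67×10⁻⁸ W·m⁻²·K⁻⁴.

For two infinite grey parallel plates, q = σ(T₁⁴ − T₂⁴)/(1/ε₁ + 1/ε₂ − 1).
T₁⁴ − T₂⁴ = 1.874×10¹² − 7.370×10⁹ = 1.867×10¹² K⁴.
1/ε₁ + 1/ε₂ − 1 = 1.370 + 1.053 − 1 = 1.422.
q = 5.67×10⁻⁸ × 1.867×10¹² / 1.422.

q ≈ 74400 W/m²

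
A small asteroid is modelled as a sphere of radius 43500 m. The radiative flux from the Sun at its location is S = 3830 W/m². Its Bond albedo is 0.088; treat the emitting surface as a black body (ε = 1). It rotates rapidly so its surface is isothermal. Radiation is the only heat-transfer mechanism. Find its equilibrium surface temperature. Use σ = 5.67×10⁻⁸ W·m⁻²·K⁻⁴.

T ≈ 352 K

At equilibrium, absorbed power = emitted power.
Absorbing cross-section = πr² = 5.945×10⁹ m²; emitting surface = 4πr² = 2.378×10¹⁰ m² (ratio 4).
(1−a)S·A_cross = εσ·A_surf·T⁴  ⇒  T⁴ = (1−a)S/(4σ).
T⁴ = 0.912·3830/(4·5.67×10⁻⁸) = 1.540×10¹⁰ K⁴.
T = (1.540×10¹⁰)^(1/4).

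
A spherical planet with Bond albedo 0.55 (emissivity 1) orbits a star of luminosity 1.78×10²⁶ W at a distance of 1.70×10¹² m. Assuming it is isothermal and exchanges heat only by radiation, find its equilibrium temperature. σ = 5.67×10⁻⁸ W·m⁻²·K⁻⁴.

First find the stellar flux at distance d: S = L/(4πd²) = 1.78×10²⁶/(4π·(1.70×10¹²)²) = 4.901 W/m².
For an isothermal sphere, absorbed (1−a)S·πr² = emitted σ·4πr²·T⁴, so T⁴ = (1−a)S/(4σ).
T⁴ = 0.450·4.901/(4·5.67×10⁻⁸) = 9.725×10⁶ K⁴.

T ≈ 55.8 K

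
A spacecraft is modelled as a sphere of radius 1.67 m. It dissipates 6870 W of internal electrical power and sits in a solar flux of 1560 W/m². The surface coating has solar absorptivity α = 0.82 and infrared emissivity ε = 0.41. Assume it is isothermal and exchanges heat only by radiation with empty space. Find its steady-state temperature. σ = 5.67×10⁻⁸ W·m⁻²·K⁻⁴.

At steady state, absorbed solar power + internal power = radiated power.
Absorbed: α·S·A_cross = 0.82·1560·8.762 = 11210 W (cross-section πr²).
Total input = 11210 + 6870 = 18080 W.
Radiated: εσ·A_surf·T⁴ with A_surf = 4πr² = 35.05 m².
T⁴ = 18080/(0.41·5.67×10⁻⁸·35.05) = 2.219×10¹⁰ K⁴.

T ≈ 386 K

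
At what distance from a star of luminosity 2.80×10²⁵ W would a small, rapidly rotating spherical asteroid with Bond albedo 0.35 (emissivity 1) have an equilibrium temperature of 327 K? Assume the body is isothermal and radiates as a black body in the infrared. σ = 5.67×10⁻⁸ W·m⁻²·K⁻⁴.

For an isothermal black-emitting sphere, (1−a)S·πr² = σ·4πr²·T⁴ ⇒ S = 4σT⁴/(1−a).
S = 4·5.67×10⁻⁸·(327)⁴/0.650 = 3990 W/m².
Flux falls as S = L/(4πd²), so d = √(L/(4πS)) = √(2.80×10²⁵/(4π·3990)).

d ≈ 2.36×10¹⁰ m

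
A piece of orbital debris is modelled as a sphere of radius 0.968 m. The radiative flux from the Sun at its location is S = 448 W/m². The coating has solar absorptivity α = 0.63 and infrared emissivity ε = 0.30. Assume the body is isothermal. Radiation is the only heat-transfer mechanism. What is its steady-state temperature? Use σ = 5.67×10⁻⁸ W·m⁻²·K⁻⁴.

T ≈ 254 K

At equilibrium, absorbed power = emitted power.
Absorbing cross-section = πr² = 2.944 m²; emitting surface = 4πr² = 11.77 m² (ratio 4).
αS·A_cross = εσ·A_surf·T⁴  ⇒  T⁴ = αS/(ε·4σ).
T⁴ = 0.630·448/(0.30·4·5.67×10⁻⁸) = 4.148×10⁹ K⁴.
T = (4.148×10⁹)^(1/4).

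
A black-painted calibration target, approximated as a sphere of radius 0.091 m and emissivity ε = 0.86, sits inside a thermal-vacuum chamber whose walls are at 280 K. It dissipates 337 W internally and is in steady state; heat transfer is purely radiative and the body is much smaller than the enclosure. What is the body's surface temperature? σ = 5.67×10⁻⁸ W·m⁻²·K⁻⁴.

T ≈ 519 K

For a small grey body in a large enclosure, net radiated power = εσA(T⁴ − T_w⁴).
Steady state: P = εσA(T⁴ − T_w⁴) with A = 4πr² = 0.1041 m².
T⁴ = P/(εσA) + T_w⁴ = 337/(0.86·5.67×10⁻⁸·0.1041) + (280)⁴
    = 6.641×10¹⁰ + 6.147×10⁹ = 7.256×10¹⁰ K⁴.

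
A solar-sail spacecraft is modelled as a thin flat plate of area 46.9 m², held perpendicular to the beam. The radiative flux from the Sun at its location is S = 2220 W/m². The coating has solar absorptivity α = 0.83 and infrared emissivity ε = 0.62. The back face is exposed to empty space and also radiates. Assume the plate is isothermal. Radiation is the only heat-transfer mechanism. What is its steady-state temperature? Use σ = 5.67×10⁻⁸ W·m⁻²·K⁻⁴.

At equilibrium, absorbed power = emitted power.
Absorbing cross-section = A = 46.90 m²; emitting surface = 2A = 93.80 m² (ratio 2).
αS·A_cross = εσ·A_surf·T⁴  ⇒  T⁴ = αS/(ε·2σ).
T⁴ = 0.830·2220/(0.62·2·5.67×10⁻⁸) = 2.621×10¹⁰ K⁴.
T = (2.621×10¹⁰)^(1/4).

T ≈ 402 K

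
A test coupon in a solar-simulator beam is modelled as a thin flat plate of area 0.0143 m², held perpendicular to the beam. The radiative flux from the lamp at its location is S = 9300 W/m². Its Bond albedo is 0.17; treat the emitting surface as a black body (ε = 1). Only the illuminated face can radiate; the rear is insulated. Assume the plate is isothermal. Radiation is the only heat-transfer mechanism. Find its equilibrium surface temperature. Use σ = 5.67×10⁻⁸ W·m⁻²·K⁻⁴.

At equilibrium, absorbed power = emitted power.
Absorbing cross-section = A = 0.01430 m²; emitting surface = A = 0.01430 m² (ratio 1).
(1−a)S·A_cross = εσ·A_surf·T⁴  ⇒  T⁴ = (1−a)S/(1σ).
T⁴ = 0.830·9300/(1·5.67×10⁻⁸) = 1.361×10¹¹ K⁴.
T = (1.361×10¹¹)^(1/4).

T ≈ 607 K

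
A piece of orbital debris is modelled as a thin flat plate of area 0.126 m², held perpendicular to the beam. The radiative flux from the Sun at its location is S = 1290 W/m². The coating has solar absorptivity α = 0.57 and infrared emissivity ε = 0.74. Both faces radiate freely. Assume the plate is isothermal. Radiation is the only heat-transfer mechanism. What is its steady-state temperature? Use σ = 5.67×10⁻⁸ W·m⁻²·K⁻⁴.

T ≈ 306 K

At equilibrium, absorbed power = emitted power.
Absorbing cross-section = A = 0.1260 m²; emitting surface = 2A = 0.2520 m² (ratio 2).
αS·A_cross = εσ·A_surf·T⁴  ⇒  T⁴ = αS/(ε·2σ).
T⁴ = 0.570·1290/(0.74·2·5.67×10⁻⁸) = 8.762×10⁹ K⁴.
T = (8.762×10⁹)^(1/4).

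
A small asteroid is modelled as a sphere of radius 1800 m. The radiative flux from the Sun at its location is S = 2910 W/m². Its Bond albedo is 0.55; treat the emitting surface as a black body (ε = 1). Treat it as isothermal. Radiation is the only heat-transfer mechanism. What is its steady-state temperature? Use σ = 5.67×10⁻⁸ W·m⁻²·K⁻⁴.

At equilibrium, absorbed power = emitted power.
Absorbing cross-section = πr² = 1.018×10⁷ m²; emitting surface = 4πr² = 4.072×10⁷ m² (ratio 4).
(1−a)S·A_cross = εσ·A_surf·T⁴  ⇒  T⁴ = (1−a)S/(4σ).
T⁴ = 0.450·2910/(4·5.67×10⁻⁸) = 5.774×10⁹ K⁴.
T = (5.774×10⁹)^(1/4).

T ≈ 276 K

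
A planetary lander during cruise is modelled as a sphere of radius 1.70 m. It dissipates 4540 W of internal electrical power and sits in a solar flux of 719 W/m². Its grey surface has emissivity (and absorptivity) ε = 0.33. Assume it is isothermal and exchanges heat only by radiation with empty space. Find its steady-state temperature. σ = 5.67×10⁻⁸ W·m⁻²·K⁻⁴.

At steady state, absorbed solar power + internal power = radiated power.
Absorbed: α·S·A_cross = 0.33·719·9.079 = 2154 W (cross-section πr²).
Total input = 2154 + 4540 = 6694 W.
Radiated: εσ·A_surf·T⁴ with A_surf = 4πr² = 36.32 m².
T⁴ = 6694/(0.33·5.67×10⁻⁸·36.32) = 9.851×10⁹ K⁴.

T ≈ 315 K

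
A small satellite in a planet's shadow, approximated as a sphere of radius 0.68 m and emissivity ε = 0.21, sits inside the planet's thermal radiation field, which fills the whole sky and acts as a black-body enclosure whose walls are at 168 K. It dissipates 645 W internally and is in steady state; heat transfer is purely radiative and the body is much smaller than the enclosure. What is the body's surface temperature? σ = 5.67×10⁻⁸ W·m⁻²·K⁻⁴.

For a small grey body in a large enclosure, net radiated power = εσA(T⁴ − T_w⁴).
Steady state: P = εσA(T⁴ − T_w⁴) with A = 4πr² = 5.811 m².
T⁴ = P/(εσA) + T_w⁴ = 645/(0.21·5.67×10⁻⁸·5.811) + (168)⁴
    = 9.322×10⁹ + 7.966×10⁸ = 1.012×10¹⁰ K⁴.

T ≈ 317 K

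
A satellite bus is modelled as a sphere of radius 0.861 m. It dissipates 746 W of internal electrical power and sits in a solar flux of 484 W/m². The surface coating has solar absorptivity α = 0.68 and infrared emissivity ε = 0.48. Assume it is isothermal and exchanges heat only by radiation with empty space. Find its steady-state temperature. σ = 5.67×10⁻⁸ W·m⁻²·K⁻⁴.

T ≈ 278 K

At steady state, absorbed solar power + internal power = radiated power.
Absorbed: α·S·A_cross = 0.68·484·2.329 = 766.5 W (cross-section πr²).
Total input = 766.5 + 746 = 1512 W.
Radiated: εσ·A_surf·T⁴ with A_surf = 4πr² = 9.316 m².
T⁴ = 1512/(0.48·5.67×10⁻⁸·9.316) = 5.966×10⁹ K⁴.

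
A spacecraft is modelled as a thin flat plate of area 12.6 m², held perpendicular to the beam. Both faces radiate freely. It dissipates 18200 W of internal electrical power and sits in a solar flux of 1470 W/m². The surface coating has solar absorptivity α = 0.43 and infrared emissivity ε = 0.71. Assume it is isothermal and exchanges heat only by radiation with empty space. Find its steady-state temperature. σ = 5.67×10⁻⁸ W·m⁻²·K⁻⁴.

At steady state, absorbed solar power + internal power = radiated power.
Absorbed: α·S·A_cross = 0.43·1470·12.60 = 7964 W (cross-section A).
Total input = 7964 + 18200 = 26160 W.
Radiated: εσ·A_surf·T⁴ with A_surf = 2A = 25.20 m².
T⁴ = 26160/(0.71·5.67×10⁻⁸·25.20) = 2.579×10¹⁰ K⁴.

T ≈ 401 K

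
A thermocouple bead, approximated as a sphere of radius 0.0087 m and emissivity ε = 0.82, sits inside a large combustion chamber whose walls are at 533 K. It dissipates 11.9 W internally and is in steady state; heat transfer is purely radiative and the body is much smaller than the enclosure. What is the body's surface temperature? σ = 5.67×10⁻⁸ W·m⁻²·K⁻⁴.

T ≈ 769 K

For a small grey body in a large enclosure, net radiated power = εσA(T⁴ − T_w⁴).
Steady state: P = εσA(T⁴ − T_w⁴) with A = 4πr² = 9.511×10⁻⁴ m².
T⁴ = P/(εσA) + T_w⁴ = 11.9/(0.82·5.67×10⁻⁸·9.511×10⁻⁴) + (533)⁴
    = 2.691×10¹¹ + 8.071×10¹⁰ = 3.498×10¹¹ K⁴.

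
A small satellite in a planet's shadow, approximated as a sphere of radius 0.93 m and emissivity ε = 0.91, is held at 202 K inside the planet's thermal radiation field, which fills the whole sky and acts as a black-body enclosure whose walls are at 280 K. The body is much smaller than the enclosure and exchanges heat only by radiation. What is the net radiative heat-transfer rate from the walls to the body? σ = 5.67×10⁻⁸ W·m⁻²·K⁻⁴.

For a small grey body in a large enclosure: P_net = εσA(T_body⁴ − T_wall⁴).
A = 4πr² = 10.87 m²; T_body⁴ − T_wall⁴ = 1.665×10⁹ − 6.147×10⁹ = -4.482×10⁹ K⁴.
|P_net| = 0.91·5.67×10⁻⁸·10.87·4.482×10⁹.

P_net ≈ 2510 W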